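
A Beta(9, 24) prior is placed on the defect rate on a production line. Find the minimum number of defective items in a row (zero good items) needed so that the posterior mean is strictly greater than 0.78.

After k defective items and 0 good items the posterior is Beta(9+k, 24), with mean (9+k)/(9+24+k).
Set (9+k)/(33+k) > 0.78 and solve: k > (0.78·33 − 9)/(1 − 0.78) = 76.091.
The smallest integer exceeding 76.091 is 77, and checking k=77: (86)/(110) = 0.7818 > 0.78.

k = 77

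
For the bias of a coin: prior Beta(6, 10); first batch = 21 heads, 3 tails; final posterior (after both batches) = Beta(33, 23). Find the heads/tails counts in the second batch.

Sequential conjugate updates are equivalent to a single update on the pooled data, so total successes = posterior α − prior α and total failures = posterior β − prior β.
Total across both batches: 33−6=27 heads, 23−10=13 tails.
Subtract the first batch: 27−21=6 heads and 13−3=10 tails.

6 heads and 10 tails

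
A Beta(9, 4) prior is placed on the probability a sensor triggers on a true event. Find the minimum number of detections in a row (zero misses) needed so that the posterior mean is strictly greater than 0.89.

After k detections and 0 misses the posterior is Beta(9+k, 4), with mean (9+k)/(9+4+k).
Set (9+k)/(13+k) > 0.89 and solve: k > (0.89·13 − 9)/(1 − 0.89) = 23.364.
The smallest integer exceeding 23.364 is 24.

k = 24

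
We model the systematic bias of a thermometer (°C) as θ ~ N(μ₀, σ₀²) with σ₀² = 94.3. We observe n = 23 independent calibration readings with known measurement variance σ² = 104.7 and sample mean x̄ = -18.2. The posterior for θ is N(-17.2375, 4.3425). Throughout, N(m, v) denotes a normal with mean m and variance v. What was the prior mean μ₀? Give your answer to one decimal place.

μ₀ = 2.7

With known observation variance, the Normal–Normal posterior has precision τ_n = τ₀ + n/σ² and mean μ_n = (τ₀μ₀ + (n/σ²)x̄)/τ_n.
Here τ₀ = 1/94.3 = 0.010604 and τ_data = 23/104.7 = 0.219675, so τ_n = 0.230279.
Rearranging for μ₀: μ₀ = (μ_n·τ_n − τ_data·x̄)/τ₀ = (-17.2375·0.230279 − 0.219675·-18.2) / 0.010604 = 0.028651/0.010604 ≈ 2.7.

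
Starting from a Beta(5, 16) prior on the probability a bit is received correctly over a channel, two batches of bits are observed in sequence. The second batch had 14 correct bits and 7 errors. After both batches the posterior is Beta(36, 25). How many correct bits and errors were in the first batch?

Because Beta–binomial updating is additive in the counts, the combined data contributed (α_post−α_prior, β_post−β_prior) successes and failures.
Total across both batches: 36−5=31 correct bits, 25−16=9 errors.
Subtract the second batch: 31−14=17 correct bits and 9−7=2 errors.

17 correct bits and 2 errors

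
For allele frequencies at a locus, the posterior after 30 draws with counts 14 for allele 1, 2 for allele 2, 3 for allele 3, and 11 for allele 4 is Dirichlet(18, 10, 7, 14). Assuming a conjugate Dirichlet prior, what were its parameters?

Dirichlet(4, 8, 4, 3)

For a Dirichlet(α) prior with multinomial counts c, the posterior is Dirichlet(α + c) componentwise.
Subtract each count from the matching posterior parameter: 18−14=4, 10−2=8, 7−3=4, 14−11=3.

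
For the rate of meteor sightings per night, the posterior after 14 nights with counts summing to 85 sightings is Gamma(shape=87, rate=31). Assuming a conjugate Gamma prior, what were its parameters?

Gamma–Poisson conjugacy: posterior shape = α + Σxᵢ, posterior rate = β + n.
So α = 87 − 85 = 2 and β = 31 − 14 = 17.

Gamma(shape=2, rate=17)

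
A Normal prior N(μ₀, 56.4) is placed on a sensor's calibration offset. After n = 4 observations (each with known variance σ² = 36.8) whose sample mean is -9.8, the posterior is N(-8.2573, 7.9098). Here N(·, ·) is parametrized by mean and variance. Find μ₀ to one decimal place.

μ₀ = 1.2

With known observation variance, the Normal–Normal posterior has precision τ_n = τ₀ + n/σ² and mean μ_n = (τ₀μ₀ + (n/σ²)x̄)/τ_n.
Here τ₀ = 1/56.4 = 0.017730 and τ_data = 4/36.8 = 0.108696, so τ_n = 0.126426.
Rearranging for μ₀: μ₀ = (μ_n·τ_n − τ_data·x̄)/τ₀ = (-8.2573·0.126426 − 0.108696·-9.8) / 0.017730 = 0.021283/0.017730 ≈ 1.2.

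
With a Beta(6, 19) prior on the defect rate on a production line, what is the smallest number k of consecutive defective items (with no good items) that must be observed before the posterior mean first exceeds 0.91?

k = 187

After k defective items and 0 good items the posterior is Beta(6+k, 19), with mean (6+k)/(6+19+k).
Set (6+k)/(25+k) > 0.91 and solve: k > (0.91·25 − 6)/(1 − 0.91) = 186.111.
The smallest integer exceeding 186.111 is 187, and checking k=187: (193)/(212) = 0.9104 > 0.91.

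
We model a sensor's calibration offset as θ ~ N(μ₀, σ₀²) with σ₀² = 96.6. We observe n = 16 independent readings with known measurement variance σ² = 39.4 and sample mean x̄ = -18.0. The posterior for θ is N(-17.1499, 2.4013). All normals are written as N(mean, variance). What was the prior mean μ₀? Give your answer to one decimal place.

The posterior mean is a precision-weighted average: μ_n = (τ₀μ₀ + τ_data·x̄)/(τ₀+τ_data), with τ₀=1/σ₀² and τ_data=n/σ².
Here τ₀ = 1/96.6 = 0.010352 and τ_data = 16/39.4 = 0.406091, so τ_n = 0.416443.
Rearranging for μ₀: μ₀ = (μ_n·τ_n − τ_data·x̄)/τ₀ = (-17.1499·0.416443 − 0.406091·-18.0) / 0.010352 = 0.167682/0.010352 ≈ 16.2.

μ₀ = 16.2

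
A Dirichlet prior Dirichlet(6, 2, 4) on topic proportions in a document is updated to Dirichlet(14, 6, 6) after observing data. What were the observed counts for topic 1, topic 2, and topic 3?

For a Dirichlet(α) prior with multinomial counts c, the posterior is Dirichlet(α + c) componentwise.
Counts are posterior − prior componentwise: 14−6=8, 6−2=4, 6−4=2.

counts (8, 4, 2)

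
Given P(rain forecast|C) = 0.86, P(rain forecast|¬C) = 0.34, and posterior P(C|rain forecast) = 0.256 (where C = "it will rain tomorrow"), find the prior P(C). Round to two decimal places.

P(C) = 0.12

In odds form, posterior odds = prior odds × likelihood ratio, so prior odds = posterior odds ÷ LR.
Posterior odds = 0.256/(1−0.256) = 0.3441. LR = 0.86/0.34 = 2.5294.
Prior odds = 0.3441/2.5294 = 0.1360, so P(C) = 0.1360/(1+0.1360) ≈ 0.12.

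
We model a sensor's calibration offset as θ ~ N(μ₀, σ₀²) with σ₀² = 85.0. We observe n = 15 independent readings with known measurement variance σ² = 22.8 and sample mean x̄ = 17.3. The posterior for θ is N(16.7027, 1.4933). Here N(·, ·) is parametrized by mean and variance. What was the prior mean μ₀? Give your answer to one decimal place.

With known observation variance, the Normal–Normal posterior has precision τ_n = τ₀ + n/σ² and mean μ_n = (τ₀μ₀ + (n/σ²)x̄)/τ_n.
Here τ₀ = 1/85.0 = 0.011765 and τ_data = 15/22.8 = 0.657895, so τ_n = 0.669660.
Rearranging for μ₀: μ₀ = (μ_n·τ_n − τ_data·x̄)/τ₀ = (16.7027·0.669660 − 0.657895·17.3) / 0.011765 = -0.196453/0.011765 ≈ -16.7.

μ₀ = -16.7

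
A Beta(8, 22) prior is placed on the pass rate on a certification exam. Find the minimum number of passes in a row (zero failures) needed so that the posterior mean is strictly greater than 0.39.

After k passes and 0 failures the posterior is Beta(8+k, 22), with mean (8+k)/(8+22+k).
Set (8+k)/(30+k) > 0.39 and solve: k > (0.39·30 − 8)/(1 − 0.39) = 6.066.
The smallest integer exceeding 6.066 is 7.

k = 7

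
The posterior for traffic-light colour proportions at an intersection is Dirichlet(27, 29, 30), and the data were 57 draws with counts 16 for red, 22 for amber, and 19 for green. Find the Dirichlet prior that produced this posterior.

For a Dirichlet(α) prior with multinomial counts c, the posterior is Dirichlet(α + c) componentwise.
Subtract each count from the matching posterior parameter: 27−16=11, 29−22=7, 30−19=11.

Dirichlet(11, 7, 11)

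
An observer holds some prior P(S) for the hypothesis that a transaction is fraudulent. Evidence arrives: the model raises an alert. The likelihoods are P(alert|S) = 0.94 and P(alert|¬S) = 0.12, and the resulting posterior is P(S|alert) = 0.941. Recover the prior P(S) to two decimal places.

In odds form, posterior odds = prior odds × likelihood ratio, so prior odds = posterior odds ÷ LR.
Posterior odds = 0.941/(1−0.941) = 15.9492. LR = 0.94/0.12 = 7.8333.
Prior odds = 15.9492/7.8333 = 2.0361, so P(S) = 2.0361/(1+2.0361) ≈ 0.67.

P(S) = 0.67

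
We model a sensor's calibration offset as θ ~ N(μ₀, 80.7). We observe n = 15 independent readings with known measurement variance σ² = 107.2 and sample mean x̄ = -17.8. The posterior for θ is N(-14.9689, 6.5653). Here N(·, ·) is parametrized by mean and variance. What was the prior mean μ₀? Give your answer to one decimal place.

The posterior mean is a precision-weighted average: μ_n = (τ₀μ₀ + τ_data·x̄)/(τ₀+τ_data), with τ₀=1/σ₀² and τ_data=n/σ².
Here τ₀ = 1/80.7 = 0.012392 and τ_data = 15/107.2 = 0.139925, so τ_n = 0.152317.
Rearranging for μ₀: μ₀ = (μ_n·τ_n − τ_data·x̄)/τ₀ = (-14.9689·0.152317 − 0.139925·-17.8) / 0.012392 = 0.210647/0.012392 ≈ 17.0.

μ₀ = 17.0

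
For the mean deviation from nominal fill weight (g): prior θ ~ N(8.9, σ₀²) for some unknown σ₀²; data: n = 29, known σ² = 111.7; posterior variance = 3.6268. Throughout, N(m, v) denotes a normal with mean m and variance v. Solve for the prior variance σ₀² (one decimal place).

σ₀² = 62.1

For the Normal–Normal model with known σ², precisions add: τ_n = τ₀ + n/σ².
So 1/σ₀² = 1/3.6268 − 29/111.7 = 0.275725 − 0.259624 = 0.016101.
Hence σ₀² = 1/0.016101 ≈ 62.1.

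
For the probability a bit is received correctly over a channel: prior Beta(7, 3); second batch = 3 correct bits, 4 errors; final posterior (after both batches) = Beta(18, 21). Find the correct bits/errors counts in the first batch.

8 correct bits and 14 errors

Because Beta–binomial updating is additive in the counts, the combined data contributed (α_post−α_prior, β_post−β_prior) successes and failures.
Total across both batches: 18−7=11 correct bits, 21−3=18 errors.
Subtract the second batch: 11−3=8 correct bits and 18−4=14 errors.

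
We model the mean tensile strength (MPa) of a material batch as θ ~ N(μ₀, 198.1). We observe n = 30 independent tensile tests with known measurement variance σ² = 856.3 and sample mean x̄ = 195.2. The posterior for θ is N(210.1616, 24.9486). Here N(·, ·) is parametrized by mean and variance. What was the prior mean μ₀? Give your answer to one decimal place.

μ₀ = 314.0

The posterior mean is a precision-weighted average: μ_n = (τ₀μ₀ + τ_data·x̄)/(τ₀+τ_data), with τ₀=1/σ₀² and τ_data=n/σ².
Here τ₀ = 1/198.1 = 0.005048 and τ_data = 30/856.3 = 0.035034, so τ_n = 0.040082.
Rearranging for μ₀: μ₀ = (μ_n·τ_n − τ_data·x̄)/τ₀ = (210.1616·0.040082 − 0.035034·195.2) / 0.005048 = 1.585060/0.005048 ≈ 314.0.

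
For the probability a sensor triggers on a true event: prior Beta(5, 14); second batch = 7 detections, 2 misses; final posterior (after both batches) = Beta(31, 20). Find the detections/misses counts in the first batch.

Because Beta–binomial updating is additive in the counts, the combined data contributed (α_post−α_prior, β_post−β_prior) successes and failures.
Total across both batches: 31−5=26 detections, 20−14=6 misses.
Subtract the second batch: 26−7=19 detections and 6−2=4 misses.

19 detections and 4 misses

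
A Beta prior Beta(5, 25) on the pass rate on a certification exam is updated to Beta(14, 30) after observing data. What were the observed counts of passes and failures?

A Beta(α, β) prior with s successes and f failures in binomial data gives a Beta(α+s, β+f) posterior.
Match parameters: s=14−5=9, f=30−25=5.

9 passes and 5 failures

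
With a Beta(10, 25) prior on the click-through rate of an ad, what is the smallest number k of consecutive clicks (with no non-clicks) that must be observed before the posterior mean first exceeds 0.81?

k = 97

After k clicks and 0 non-clicks the posterior is Beta(10+k, 25), with mean (10+k)/(10+25+k).
Set (10+k)/(35+k) > 0.81 and solve: k > (0.81·35 − 10)/(1 − 0.81) = 96.579.
The smallest integer exceeding 96.579 is 97, and checking k=97: (107)/(132) = 0.8106 > 0.81.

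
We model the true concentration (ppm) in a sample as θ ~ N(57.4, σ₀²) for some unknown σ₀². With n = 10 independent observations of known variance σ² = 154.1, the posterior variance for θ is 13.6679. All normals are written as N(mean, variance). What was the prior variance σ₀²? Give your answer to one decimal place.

For the Normal–Normal model with known σ², precisions add: τ_n = τ₀ + n/σ².
So 1/σ₀² = 1/13.6679 − 10/154.1 = 0.073164 − 0.064893 = 0.008271.
Hence σ₀² = 1/0.008271 ≈ 120.9.

σ₀² = 120.9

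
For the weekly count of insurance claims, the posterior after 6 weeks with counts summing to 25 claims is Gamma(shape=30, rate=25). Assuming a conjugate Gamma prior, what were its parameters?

Gamma(shape=5, rate=19)

A Gamma(α, β) prior (rate parametrization) on a Poisson rate with n observations summing to S gives posterior Gamma(α+S, β+n).
So α = 30 − 25 = 5 and β = 25 − 6 = 19.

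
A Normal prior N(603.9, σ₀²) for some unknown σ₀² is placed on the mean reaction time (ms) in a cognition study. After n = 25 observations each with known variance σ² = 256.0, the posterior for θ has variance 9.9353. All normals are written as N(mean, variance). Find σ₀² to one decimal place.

Posterior precision equals prior precision plus data precision: 1/σ_n² = 1/σ₀² + n/σ².
So 1/σ₀² = 1/9.9353 − 25/256.0 = 0.100651 − 0.097656 = 0.002995.
Hence σ₀² = 1/0.002995 ≈ 333.9.

σ₀² = 333.9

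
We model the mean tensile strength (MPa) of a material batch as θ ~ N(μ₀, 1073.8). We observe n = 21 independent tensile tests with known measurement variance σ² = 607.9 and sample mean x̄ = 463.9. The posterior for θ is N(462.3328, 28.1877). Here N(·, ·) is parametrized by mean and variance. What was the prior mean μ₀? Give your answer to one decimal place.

With known observation variance, the Normal–Normal posterior has precision τ_n = τ₀ + n/σ² and mean μ_n = (τ₀μ₀ + (n/σ²)x̄)/τ_n.
Here τ₀ = 1/1073.8 = 0.000931 and τ_data = 21/607.9 = 0.034545, so τ_n = 0.035476.
Rearranging for μ₀: μ₀ = (μ_n·τ_n − τ_data·x̄)/τ₀ = (462.3328·0.035476 − 0.034545·463.9) / 0.000931 = 0.376293/0.000931 ≈ 404.2.

μ₀ = 404.2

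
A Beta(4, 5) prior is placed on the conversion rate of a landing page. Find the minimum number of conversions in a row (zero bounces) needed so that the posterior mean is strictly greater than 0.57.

k = 3

After k conversions and 0 bounces the posterior is Beta(4+k, 5), with mean (4+k)/(4+5+k).
Set (4+k)/(9+k) > 0.57 and solve: k > (0.57·9 − 4)/(1 − 0.57) = 2.628.
The smallest integer exceeding 2.628 is 3, and checking k=3: (7)/(12) = 0.5833 > 0.57.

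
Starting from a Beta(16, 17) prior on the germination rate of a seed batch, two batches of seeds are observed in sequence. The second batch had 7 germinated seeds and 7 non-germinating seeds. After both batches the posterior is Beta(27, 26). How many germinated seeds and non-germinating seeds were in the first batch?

4 germinated seeds and 2 non-germinating seeds

Sequential conjugate updates are equivalent to a single update on the pooled data, so total successes = posterior α − prior α and total failures = posterior β − prior β.
Total across both batches: 27−16=11 germinated seeds, 26−17=9 non-germinating seeds.
Subtract the second batch: 11−7=4 germinated seeds and 9−7=2 non-germinating seeds.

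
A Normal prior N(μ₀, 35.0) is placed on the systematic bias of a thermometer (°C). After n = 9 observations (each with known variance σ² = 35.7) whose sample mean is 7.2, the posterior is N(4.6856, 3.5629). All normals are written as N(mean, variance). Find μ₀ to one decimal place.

μ₀ = -17.5

The posterior mean is a precision-weighted average: μ_n = (τ₀μ₀ + τ_data·x̄)/(τ₀+τ_data), with τ₀=1/σ₀² and τ_data=n/σ².
Here τ₀ = 1/35.0 = 0.028571 and τ_data = 9/35.7 = 0.252101, so τ_n = 0.280672.
Rearranging for μ₀: μ₀ = (μ_n·τ_n − τ_data·x̄)/τ₀ = (4.6856·0.280672 − 0.252101·7.2) / 0.028571 = -0.500010/0.028571 ≈ -17.5.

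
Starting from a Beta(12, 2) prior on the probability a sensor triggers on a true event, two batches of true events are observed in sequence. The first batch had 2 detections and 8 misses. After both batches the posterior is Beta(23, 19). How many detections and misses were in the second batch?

9 detections and 9 misses

Sequential conjugate updates are equivalent to a single update on the pooled data, so total successes = posterior α − prior α and total failures = posterior β − prior β.
Total across both batches: 23−12=11 detections, 19−2=17 misses.
Subtract the first batch: 11−2=9 detections and 17−8=9 misses.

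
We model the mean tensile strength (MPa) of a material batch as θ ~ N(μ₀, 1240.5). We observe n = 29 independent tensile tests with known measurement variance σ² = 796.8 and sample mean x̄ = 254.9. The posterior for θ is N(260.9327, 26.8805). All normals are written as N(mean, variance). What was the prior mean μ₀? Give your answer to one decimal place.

The posterior mean is a precision-weighted average: μ_n = (τ₀μ₀ + τ_data·x̄)/(τ₀+τ_data), with τ₀=1/σ₀² and τ_data=n/σ².
Here τ₀ = 1/1240.5 = 0.000806 and τ_data = 29/796.8 = 0.036396, so τ_n = 0.037202.
Rearranging for μ₀: μ₀ = (μ_n·τ_n − τ_data·x̄)/τ₀ = (260.9327·0.037202 − 0.036396·254.9) / 0.000806 = 0.429878/0.000806 ≈ 533.3.

μ₀ = 533.3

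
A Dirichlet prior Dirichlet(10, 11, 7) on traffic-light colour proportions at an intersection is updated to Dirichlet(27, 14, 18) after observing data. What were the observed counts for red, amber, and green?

counts (17, 3, 11)

For a Dirichlet(α) prior with multinomial counts c, the posterior is Dirichlet(α + c) componentwise.
Counts are posterior − prior componentwise: 27−10=17, 14−11=3, 18−7=11.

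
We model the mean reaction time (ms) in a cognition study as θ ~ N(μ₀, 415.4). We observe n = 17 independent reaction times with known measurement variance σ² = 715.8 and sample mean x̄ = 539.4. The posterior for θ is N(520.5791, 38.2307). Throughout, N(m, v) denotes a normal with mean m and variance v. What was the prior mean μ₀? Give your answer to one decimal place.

With known observation variance, the Normal–Normal posterior has precision τ_n = τ₀ + n/σ² and mean μ_n = (τ₀μ₀ + (n/σ²)x̄)/τ_n.
Here τ₀ = 1/415.4 = 0.002407 and τ_data = 17/715.8 = 0.023750, so τ_n = 0.026157.
Rearranging for μ₀: μ₀ = (μ_n·τ_n − τ_data·x̄)/τ₀ = (520.5791·0.026157 − 0.023750·539.4) / 0.002407 = 0.806038/0.002407 ≈ 334.9.

μ₀ = 334.9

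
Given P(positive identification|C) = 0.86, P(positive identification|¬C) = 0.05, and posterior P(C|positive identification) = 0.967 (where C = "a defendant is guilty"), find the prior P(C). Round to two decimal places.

In odds form, posterior odds = prior odds × likelihood ratio, so prior odds = posterior odds ÷ LR.
Posterior odds = 0.967/(1−0.967) = 29.3030. LR = 0.86/0.05 = 17.2000.
Prior odds = 29.3030/17.2000 = 1.7037, so P(C) = 1.7037/(1+1.7037) ≈ 0.63.

P(C) = 0.63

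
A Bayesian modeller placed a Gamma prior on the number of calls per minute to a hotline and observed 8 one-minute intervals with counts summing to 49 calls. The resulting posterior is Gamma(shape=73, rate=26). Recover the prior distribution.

Gamma–Poisson conjugacy: posterior shape = α + Σxᵢ, posterior rate = β + n.
So α = 73 − 49 = 24 and β = 26 − 8 = 18.

Gamma(shape=24, rate=18)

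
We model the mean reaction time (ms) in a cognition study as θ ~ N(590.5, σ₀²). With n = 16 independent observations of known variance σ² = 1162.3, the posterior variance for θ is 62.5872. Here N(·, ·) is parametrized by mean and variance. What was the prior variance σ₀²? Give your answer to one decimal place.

σ₀² = 452.1

For the Normal–Normal model with known σ², precisions add: τ_n = τ₀ + n/σ².
So 1/σ₀² = 1/62.5872 − 16/1162.3 = 0.015978 − 0.013766 = 0.002212.
Hence σ₀² = 1/0.002212 ≈ 452.1.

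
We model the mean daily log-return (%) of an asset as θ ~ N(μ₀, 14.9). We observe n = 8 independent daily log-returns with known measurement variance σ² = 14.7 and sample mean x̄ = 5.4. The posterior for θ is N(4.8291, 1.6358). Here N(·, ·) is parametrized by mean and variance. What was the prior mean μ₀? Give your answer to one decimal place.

The posterior mean is a precision-weighted average: μ_n = (τ₀μ₀ + τ_data·x̄)/(τ₀+τ_data), with τ₀=1/σ₀² and τ_data=n/σ².
Here τ₀ = 1/14.9 = 0.067114 and τ_data = 8/14.7 = 0.544218, so τ_n = 0.611332.
Rearranging for μ₀: μ₀ = (μ_n·τ_n − τ_data·x̄)/τ₀ = (4.8291·0.611332 − 0.544218·5.4) / 0.067114 = 0.013406/0.067114 ≈ 0.2.

μ₀ = 0.2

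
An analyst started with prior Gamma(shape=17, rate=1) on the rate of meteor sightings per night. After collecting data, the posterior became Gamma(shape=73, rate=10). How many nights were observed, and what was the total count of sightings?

Gamma–Poisson conjugacy: posterior shape = α + Σxᵢ, posterior rate = β + n.
Matching: Σxᵢ = 73 − 17 = 56 and n = 10 − 1 = 9.

n = 9 nights with total 56 sightings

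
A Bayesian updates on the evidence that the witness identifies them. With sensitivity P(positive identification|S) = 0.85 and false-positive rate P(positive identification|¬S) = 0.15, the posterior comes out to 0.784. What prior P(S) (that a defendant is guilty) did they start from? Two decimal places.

Bayes' rule in odds form gives O(S|E) = O(S)·[P(E|S)/P(E|¬S)], hence O(S) = O(S|E)/LR.
Posterior odds = 0.784/(1−0.784) = 3.6296. LR = 0.85/0.15 = 5.6667.
Prior odds = 3.6296/5.6667 = 0.6405, so P(S) = 0.6405/(1+0.6405) ≈ 0.39.

P(S) = 0.39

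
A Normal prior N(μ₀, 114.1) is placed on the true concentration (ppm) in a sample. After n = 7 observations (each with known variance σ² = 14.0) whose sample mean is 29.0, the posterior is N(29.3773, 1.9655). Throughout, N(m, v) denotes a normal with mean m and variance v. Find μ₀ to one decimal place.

μ₀ = 50.9

With known observation variance, the Normal–Normal posterior has precision τ_n = τ₀ + n/σ² and mean μ_n = (τ₀μ₀ + (n/σ²)x̄)/τ_n.
Here τ₀ = 1/114.1 = 0.008764 and τ_data = 7/14.0 = 0.500000, so τ_n = 0.508764.
Rearranging for μ₀: μ₀ = (μ_n·τ_n − τ_data·x̄)/τ₀ = (29.3773·0.508764 − 0.500000·29.0) / 0.008764 = 0.446113/0.008764 ≈ 50.9.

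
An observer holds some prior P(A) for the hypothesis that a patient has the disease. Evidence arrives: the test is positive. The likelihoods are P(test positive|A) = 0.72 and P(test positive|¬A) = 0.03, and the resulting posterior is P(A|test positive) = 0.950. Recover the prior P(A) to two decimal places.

Bayes' rule in odds form gives O(A|E) = O(A)·[P(E|A)/P(E|¬A)], hence O(A) = O(A|E)/LR.
Posterior odds = 0.950/(1−0.950) = 19.0000. LR = 0.72/0.03 = 24.0000.
Prior odds = 19.0000/24.0000 = 0.7917, so P(A) = 0.7917/(1+0.7917) ≈ 0.44.

P(A) = 0.44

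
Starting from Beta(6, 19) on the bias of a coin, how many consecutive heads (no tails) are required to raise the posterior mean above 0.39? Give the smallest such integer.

After k heads and 0 tails the posterior is Beta(6+k, 19), with mean (6+k)/(6+19+k).
Set (6+k)/(25+k) > 0.39 and solve: k > (0.39·25 − 6)/(1 − 0.39) = 6.148.
The smallest integer exceeding 6.148 is 7.

k = 7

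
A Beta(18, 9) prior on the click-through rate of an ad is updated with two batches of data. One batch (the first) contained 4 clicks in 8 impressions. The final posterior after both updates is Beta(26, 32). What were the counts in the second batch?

4 clicks and 19 non-clicks

Sequential conjugate updates are equivalent to a single update on the pooled data, so total successes = posterior α − prior α and total failures = posterior β − prior β.
Total across both batches: 26−18=8 clicks, 32−9=23 non-clicks.
Subtract the first batch: 8−4=4 clicks and 23−4=19 non-clicks.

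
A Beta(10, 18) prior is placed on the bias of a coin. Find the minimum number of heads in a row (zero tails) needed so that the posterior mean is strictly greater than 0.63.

k = 21

After k heads and 0 tails the posterior is Beta(10+k, 18), with mean (10+k)/(10+18+k).
Set (10+k)/(28+k) > 0.63 and solve: k > (0.63·28 − 10)/(1 − 0.63) = 20.649.
The smallest integer exceeding 20.649 is 21, and checking k=21: (31)/(49) = 0.6327 > 0.63.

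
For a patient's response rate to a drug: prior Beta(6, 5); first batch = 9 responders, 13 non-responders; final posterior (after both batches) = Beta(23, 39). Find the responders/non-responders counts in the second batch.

Sequential conjugate updates are equivalent to a single update on the pooled data, so total successes = posterior α − prior α and total failures = posterior β − prior β.
Total across both batches: 23−6=17 responders, 39−5=34 non-responders.
Subtract the first batch: 17−9=8 responders and 34−13=21 non-responders.

8 responders and 21 non-responders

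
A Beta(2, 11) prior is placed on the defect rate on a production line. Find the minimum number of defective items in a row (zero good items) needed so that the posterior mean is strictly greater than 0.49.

k = 9

After k defective items and 0 good items the posterior is Beta(2+k, 11), with mean (2+k)/(2+11+k).
Set (2+k)/(13+k) > 0.49 and solve: k > (0.49·13 − 2)/(1 − 0.49) = 8.569.
The smallest integer exceeding 8.569 is 9.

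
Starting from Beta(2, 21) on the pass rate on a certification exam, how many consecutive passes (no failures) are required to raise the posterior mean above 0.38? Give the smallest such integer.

After k passes and 0 failures the posterior is Beta(2+k, 21), with mean (2+k)/(2+21+k).
Set (2+k)/(23+k) > 0.38 and solve: k > (0.38·23 − 2)/(1 − 0.38) = 10.871.
The smallest integer exceeding 10.871 is 11.

k = 11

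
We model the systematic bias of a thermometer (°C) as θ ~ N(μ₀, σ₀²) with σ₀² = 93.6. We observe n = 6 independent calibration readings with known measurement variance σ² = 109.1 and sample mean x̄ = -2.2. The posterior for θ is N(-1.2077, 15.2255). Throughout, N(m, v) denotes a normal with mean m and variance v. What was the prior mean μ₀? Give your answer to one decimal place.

With known observation variance, the Normal–Normal posterior has precision τ_n = τ₀ + n/σ² and mean μ_n = (τ₀μ₀ + (n/σ²)x̄)/τ_n.
Here τ₀ = 1/93.6 = 0.010684 and τ_data = 6/109.1 = 0.054995, so τ_n = 0.065679.
Rearranging for μ₀: μ₀ = (μ_n·τ_n − τ_data·x̄)/τ₀ = (-1.2077·0.065679 − 0.054995·-2.2) / 0.010684 = 0.041668/0.010684 ≈ 3.9.

μ₀ = 3.9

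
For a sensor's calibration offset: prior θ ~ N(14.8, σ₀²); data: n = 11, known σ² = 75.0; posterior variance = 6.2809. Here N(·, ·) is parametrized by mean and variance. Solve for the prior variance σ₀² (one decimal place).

σ₀² = 79.7

For the Normal–Normal model with known σ², precisions add: τ_n = τ₀ + n/σ².
So 1/σ₀² = 1/6.2809 − 11/75.0 = 0.159213 − 0.146667 = 0.012546.
Hence σ₀² = 1/0.012546 ≈ 79.7.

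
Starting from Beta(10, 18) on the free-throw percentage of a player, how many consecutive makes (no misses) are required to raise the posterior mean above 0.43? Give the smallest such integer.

k = 4

After k makes and 0 misses the posterior is Beta(10+k, 18), with mean (10+k)/(10+18+k).
Set (10+k)/(28+k) > 0.43 and solve: k > (0.43·28 − 10)/(1 − 0.43) = 3.579.
The smallest integer exceeding 3.579 is 4.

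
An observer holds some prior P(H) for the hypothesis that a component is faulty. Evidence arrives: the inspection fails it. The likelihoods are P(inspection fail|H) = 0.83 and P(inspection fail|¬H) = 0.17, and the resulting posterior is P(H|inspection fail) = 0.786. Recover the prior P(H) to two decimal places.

Bayes' rule in odds form gives O(H|E) = O(H)·[P(E|H)/P(E|¬H)], hence O(H) = O(H|E)/LR.
Posterior odds = 0.786/(1−0.786) = 3.6729. LR = 0.83/0.17 = 4.8824.
Prior odds = 3.6729/4.8824 = 0.7523, so P(H) = 0.7523/(1+0.7523) ≈ 0.43.

P(H) = 0.43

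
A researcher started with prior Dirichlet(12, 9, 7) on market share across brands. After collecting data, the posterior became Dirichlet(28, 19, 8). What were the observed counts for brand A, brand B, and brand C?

For a Dirichlet(α) prior with multinomial counts c, the posterior is Dirichlet(α + c) componentwise.
Counts are posterior − prior componentwise: 28−12=16, 19−9=10, 8−7=1.

counts (16, 10, 1)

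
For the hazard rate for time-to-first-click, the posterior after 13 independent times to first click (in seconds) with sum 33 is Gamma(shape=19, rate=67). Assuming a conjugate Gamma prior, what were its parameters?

Gamma(shape=6, rate=34)

Gamma–exponential conjugacy: posterior shape = α + n, posterior rate = β + Σtᵢ.
So α = 19 − 13 = 6 and β = 67 − 33 = 34.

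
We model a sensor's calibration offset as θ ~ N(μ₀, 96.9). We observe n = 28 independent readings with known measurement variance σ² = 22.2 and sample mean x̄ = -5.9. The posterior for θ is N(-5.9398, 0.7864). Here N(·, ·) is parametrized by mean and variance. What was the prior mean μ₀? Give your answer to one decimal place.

μ₀ = -10.8

With known observation variance, the Normal–Normal posterior has precision τ_n = τ₀ + n/σ² and mean μ_n = (τ₀μ₀ + (n/σ²)x̄)/τ_n.
Here τ₀ = 1/96.9 = 0.010320 and τ_data = 28/22.2 = 1.261261, so τ_n = 1.271581.
Rearranging for μ₀: μ₀ = (μ_n·τ_n − τ_data·x̄)/τ₀ = (-5.9398·1.271581 − 1.261261·-5.9) / 0.010320 = -0.111497/0.010320 ≈ -10.8.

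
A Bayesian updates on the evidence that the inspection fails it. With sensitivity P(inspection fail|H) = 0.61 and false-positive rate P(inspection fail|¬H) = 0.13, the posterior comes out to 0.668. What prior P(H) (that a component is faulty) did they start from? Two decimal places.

In odds form, posterior odds = prior odds × likelihood ratio, so prior odds = posterior odds ÷ LR.
Posterior odds = 0.668/(1−0.668) = 2.0120. LR = 0.61/0.13 = 4.6923.
Prior odds = 2.0120/4.6923 = 0.4288, so P(H) = 0.4288/(1+0.4288) ≈ 0.30.

P(H) = 0.30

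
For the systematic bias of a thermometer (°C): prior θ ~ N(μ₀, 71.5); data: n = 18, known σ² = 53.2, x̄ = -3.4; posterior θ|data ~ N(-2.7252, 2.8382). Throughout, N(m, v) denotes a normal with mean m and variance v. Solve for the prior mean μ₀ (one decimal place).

With known observation variance, the Normal–Normal posterior has precision τ_n = τ₀ + n/σ² and mean μ_n = (τ₀μ₀ + (n/σ²)x̄)/τ_n.
Here τ₀ = 1/71.5 = 0.013986 and τ_data = 18/53.2 = 0.338346, so τ_n = 0.352332.
Rearranging for μ₀: μ₀ = (μ_n·τ_n − τ_data·x̄)/τ₀ = (-2.7252·0.352332 − 0.338346·-3.4) / 0.013986 = 0.190201/0.013986 ≈ 13.6.

μ₀ = 13.6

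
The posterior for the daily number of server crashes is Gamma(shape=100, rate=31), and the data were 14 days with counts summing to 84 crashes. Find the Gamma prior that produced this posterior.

A Gamma(α, β) prior (rate parametrization) on a Poisson rate with n observations summing to S gives posterior Gamma(α+S, β+n).
So α = 100 − 84 = 16 and β = 31 − 14 = 17.

Gamma(shape=16, rate=17)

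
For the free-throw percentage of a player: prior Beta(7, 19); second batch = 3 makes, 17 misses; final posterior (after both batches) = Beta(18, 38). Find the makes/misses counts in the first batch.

8 makes and 2 misses

Sequential conjugate updates are equivalent to a single update on the pooled data, so total successes = posterior α − prior α and total failures = posterior β − prior β.
Total across both batches: 18−7=11 makes, 38−19=19 misses.
Subtract the second batch: 11−3=8 makes and 19−17=2 misses.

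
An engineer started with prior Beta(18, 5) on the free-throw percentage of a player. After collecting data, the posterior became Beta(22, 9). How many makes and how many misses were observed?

Under Beta–binomial conjugacy the posterior parameters are (α+s, β+f).
So s = 22 − 18 = 4 and f = 9 − 5 = 4.

4 makes and 4 misses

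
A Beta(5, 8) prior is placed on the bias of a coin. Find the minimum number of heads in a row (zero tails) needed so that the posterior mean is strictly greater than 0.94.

k = 121

After k heads and 0 tails the posterior is Beta(5+k, 8), with mean (5+k)/(5+8+k).
Set (5+k)/(13+k) > 0.94 and solve: k > (0.94·13 − 5)/(1 − 0.94) = 120.333.
The smallest integer exceeding 120.333 is 121.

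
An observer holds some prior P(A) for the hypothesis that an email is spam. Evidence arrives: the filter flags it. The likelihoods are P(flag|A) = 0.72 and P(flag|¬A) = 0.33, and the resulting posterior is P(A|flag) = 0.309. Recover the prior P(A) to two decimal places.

P(A) = 0.17

Bayes' rule in odds form gives O(A|E) = O(A)·[P(E|A)/P(E|¬A)], hence O(A) = O(A|E)/LR.
Posterior odds = 0.309/(1−0.309) = 0.4472. LR = 0.72/0.33 = 2.1818.
Prior odds = 0.4472/2.1818 = 0.2050, so P(A) = 0.2050/(1+0.2050) ≈ 0.17.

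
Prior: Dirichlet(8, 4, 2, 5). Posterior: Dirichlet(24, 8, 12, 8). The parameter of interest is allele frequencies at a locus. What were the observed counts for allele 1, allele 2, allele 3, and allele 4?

For a Dirichlet(α) prior with multinomial counts c, the posterior is Dirichlet(α + c) componentwise.
Counts are posterior − prior componentwise: 24−8=16, 8−4=4, 12−2=10, 8−5=3.

counts (16, 4, 10, 3)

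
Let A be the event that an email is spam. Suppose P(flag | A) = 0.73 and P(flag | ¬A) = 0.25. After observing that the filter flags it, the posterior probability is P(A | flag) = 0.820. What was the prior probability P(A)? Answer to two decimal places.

P(A) = 0.61

In odds form, posterior odds = prior odds × likelihood ratio, so prior odds = posterior odds ÷ LR.
Posterior odds = 0.820/(1−0.820) = 4.5556. LR = 0.73/0.25 = 2.9200.
Prior odds = 4.5556/2.9200 = 1.5601, so P(A) = 1.5601/(1+1.5601) ≈ 0.61.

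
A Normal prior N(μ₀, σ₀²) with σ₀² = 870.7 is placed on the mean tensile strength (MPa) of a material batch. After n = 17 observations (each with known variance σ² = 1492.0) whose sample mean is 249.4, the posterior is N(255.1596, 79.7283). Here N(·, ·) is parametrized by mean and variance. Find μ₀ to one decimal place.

μ₀ = 312.3

The posterior mean is a precision-weighted average: μ_n = (τ₀μ₀ + τ_data·x̄)/(τ₀+τ_data), with τ₀=1/σ₀² and τ_data=n/σ².
Here τ₀ = 1/870.7 = 0.001149 and τ_data = 17/1492.0 = 0.011394, so τ_n = 0.012543.
Rearranging for μ₀: μ₀ = (μ_n·τ_n − τ_data·x̄)/τ₀ = (255.1596·0.012543 − 0.011394·249.4) / 0.001149 = 0.358803/0.001149 ≈ 312.3.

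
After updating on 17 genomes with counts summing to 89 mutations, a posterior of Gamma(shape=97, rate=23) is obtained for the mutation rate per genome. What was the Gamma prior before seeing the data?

Gamma(shape=8, rate=6)

A Gamma(α, β) prior (rate parametrization) on a Poisson rate with n observations summing to S gives posterior Gamma(α+S, β+n).
So α = 97 − 89 = 8 and β = 23 − 17 = 6.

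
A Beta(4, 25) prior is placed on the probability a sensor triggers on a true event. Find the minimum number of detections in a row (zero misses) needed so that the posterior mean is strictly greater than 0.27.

After k detections and 0 misses the posterior is Beta(4+k, 25), with mean (4+k)/(4+25+k).
Set (4+k)/(29+k) > 0.27 and solve: k > (0.27·29 − 4)/(1 − 0.27) = 5.247.
The smallest integer exceeding 5.247 is 6, and checking k=6: (10)/(35) = 0.2857 > 0.27.

k = 6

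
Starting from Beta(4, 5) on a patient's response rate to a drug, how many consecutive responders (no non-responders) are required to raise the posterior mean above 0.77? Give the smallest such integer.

k = 13

After k responders and 0 non-responders the posterior is Beta(4+k, 5), with mean (4+k)/(4+5+k).
Set (4+k)/(9+k) > 0.77 and solve: k > (0.77·9 − 4)/(1 − 0.77) = 12.739.
The smallest integer exceeding 12.739 is 13.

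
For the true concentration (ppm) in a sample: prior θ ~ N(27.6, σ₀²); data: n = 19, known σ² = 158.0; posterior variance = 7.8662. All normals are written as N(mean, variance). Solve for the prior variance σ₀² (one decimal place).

Posterior precision equals prior precision plus data precision: 1/σ_n² = 1/σ₀² + n/σ².
So 1/σ₀² = 1/7.8662 − 19/158.0 = 0.127126 − 0.120253 = 0.006873.
Hence σ₀² = 1/0.006873 ≈ 145.5.

σ₀² = 145.5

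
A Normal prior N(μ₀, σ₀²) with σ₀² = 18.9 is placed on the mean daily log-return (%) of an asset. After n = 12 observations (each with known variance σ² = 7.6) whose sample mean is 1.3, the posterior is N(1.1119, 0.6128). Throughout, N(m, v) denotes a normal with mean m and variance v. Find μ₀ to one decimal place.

The posterior mean is a precision-weighted average: μ_n = (τ₀μ₀ + τ_data·x̄)/(τ₀+τ_data), with τ₀=1/σ₀² and τ_data=n/σ².
Here τ₀ = 1/18.9 = 0.052910 and τ_data = 12/7.6 = 1.578947, so τ_n = 1.631857.
Rearranging for μ₀: μ₀ = (μ_n·τ_n − τ_data·x̄)/τ₀ = (1.1119·1.631857 − 1.578947·1.3) / 0.052910 = -0.238169/0.052910 ≈ -4.5.

μ₀ = -4.5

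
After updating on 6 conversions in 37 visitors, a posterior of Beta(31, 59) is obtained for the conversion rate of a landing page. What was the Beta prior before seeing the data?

Under Beta–binomial conjugacy the posterior parameters are (a+s, b+f).
So a = 31 − 6 = 25 and b = 59 − 31 = 28.

Beta(25, 28)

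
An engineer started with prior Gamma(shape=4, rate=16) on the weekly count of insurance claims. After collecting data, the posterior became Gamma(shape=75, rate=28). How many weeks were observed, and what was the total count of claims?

n = 12 weeks with total 71 claims

Gamma–Poisson conjugacy: posterior shape = α + Σxᵢ, posterior rate = β + n.
Matching: Σxᵢ = 75 − 4 = 71 and n = 28 − 16 = 12.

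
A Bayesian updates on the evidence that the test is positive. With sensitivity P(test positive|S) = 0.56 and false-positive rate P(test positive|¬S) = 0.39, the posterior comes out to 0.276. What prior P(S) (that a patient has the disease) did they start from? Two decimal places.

P(S) = 0.21

Bayes' rule in odds form gives O(S|E) = O(S)·[P(E|S)/P(E|¬S)], hence O(S) = O(S|E)/LR.
Posterior odds = 0.276/(1−0.276) = 0.3812. LR = 0.56/0.39 = 1.4359.
Prior odds = 0.3812/1.4359 = 0.2655, so P(S) = 0.2655/(1+0.2655) ≈ 0.21.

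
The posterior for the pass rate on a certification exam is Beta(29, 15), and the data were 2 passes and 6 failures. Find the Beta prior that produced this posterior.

Under Beta–binomial conjugacy the posterior parameters are (α+s, β+f).
Subtract the data counts: 29−2=27, 15−6=9.

Beta(27, 9)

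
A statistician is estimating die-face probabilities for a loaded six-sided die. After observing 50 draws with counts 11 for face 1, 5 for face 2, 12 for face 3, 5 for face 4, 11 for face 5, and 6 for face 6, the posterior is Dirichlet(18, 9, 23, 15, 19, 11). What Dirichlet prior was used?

For a Dirichlet(α) prior with multinomial counts c, the posterior is Dirichlet(α + c) componentwise.
Subtract each count from the matching posterior parameter: 18−11=7, 9−5=4, 23−12=11, 15−5=10, 19−11=8, 11−6=5.

Dirichlet(7, 4, 11, 10, 8, 5)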